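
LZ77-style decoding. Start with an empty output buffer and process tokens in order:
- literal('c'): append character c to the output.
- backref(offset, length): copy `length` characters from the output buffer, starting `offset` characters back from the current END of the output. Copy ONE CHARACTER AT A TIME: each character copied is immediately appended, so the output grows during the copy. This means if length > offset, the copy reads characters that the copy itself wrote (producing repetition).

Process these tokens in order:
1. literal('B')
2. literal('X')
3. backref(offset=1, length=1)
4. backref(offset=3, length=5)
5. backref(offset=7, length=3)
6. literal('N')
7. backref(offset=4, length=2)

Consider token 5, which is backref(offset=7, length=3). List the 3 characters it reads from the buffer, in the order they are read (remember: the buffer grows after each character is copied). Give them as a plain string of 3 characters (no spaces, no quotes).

Token 1: literal('B'). Output: "B"
Token 2: literal('X'). Output: "BX"
Token 3: backref(off=1, len=1). Copied 'X' from pos 1. Output: "BXX"
Token 4: backref(off=3, len=5) (overlapping!). Copied 'BXXBX' from pos 0. Output: "BXXBXXBX"
Token 5: backref(off=7, len=3). Buffer before: "BXXBXXBX" (len 8)
  byte 1: read out[1]='X', append. Buffer now: "BXXBXXBXX"
  byte 2: read out[2]='X', append. Buffer now: "BXXBXXBXXX"
  byte 3: read out[3]='B', append. Buffer now: "BXXBXXBXXXB"

Answer: XXB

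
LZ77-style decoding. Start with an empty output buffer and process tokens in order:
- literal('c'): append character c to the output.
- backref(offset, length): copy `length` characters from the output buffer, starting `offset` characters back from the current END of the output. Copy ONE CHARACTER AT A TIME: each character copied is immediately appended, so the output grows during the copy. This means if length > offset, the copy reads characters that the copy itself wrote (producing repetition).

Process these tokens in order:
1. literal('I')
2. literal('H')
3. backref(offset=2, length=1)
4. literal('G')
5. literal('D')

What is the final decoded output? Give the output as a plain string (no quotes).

Answer: IHIGD

Derivation:
Token 1: literal('I'). Output: "I"
Token 2: literal('H'). Output: "IH"
Token 3: backref(off=2, len=1). Copied 'I' from pos 0. Output: "IHI"
Token 4: literal('G'). Output: "IHIG"
Token 5: literal('D'). Output: "IHIGD"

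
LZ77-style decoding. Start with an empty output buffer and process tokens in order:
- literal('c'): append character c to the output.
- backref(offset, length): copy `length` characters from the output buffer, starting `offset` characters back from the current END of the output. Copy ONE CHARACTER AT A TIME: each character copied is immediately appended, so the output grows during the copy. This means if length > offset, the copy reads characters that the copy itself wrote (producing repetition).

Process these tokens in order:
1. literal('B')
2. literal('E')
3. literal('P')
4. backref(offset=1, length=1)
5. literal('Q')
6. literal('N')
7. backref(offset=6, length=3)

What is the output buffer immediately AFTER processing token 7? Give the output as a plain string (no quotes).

Token 1: literal('B'). Output: "B"
Token 2: literal('E'). Output: "BE"
Token 3: literal('P'). Output: "BEP"
Token 4: backref(off=1, len=1). Copied 'P' from pos 2. Output: "BEPP"
Token 5: literal('Q'). Output: "BEPPQ"
Token 6: literal('N'). Output: "BEPPQN"
Token 7: backref(off=6, len=3). Copied 'BEP' from pos 0. Output: "BEPPQNBEP"

Answer: BEPPQNBEP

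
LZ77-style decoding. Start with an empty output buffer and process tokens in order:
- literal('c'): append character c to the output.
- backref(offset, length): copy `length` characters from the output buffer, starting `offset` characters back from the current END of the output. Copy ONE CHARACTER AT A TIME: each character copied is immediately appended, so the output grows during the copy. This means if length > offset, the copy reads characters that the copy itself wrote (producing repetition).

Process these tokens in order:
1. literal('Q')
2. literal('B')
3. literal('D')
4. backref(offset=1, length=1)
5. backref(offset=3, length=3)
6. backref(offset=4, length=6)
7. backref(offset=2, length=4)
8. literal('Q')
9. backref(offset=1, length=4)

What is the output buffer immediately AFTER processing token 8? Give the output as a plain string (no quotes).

Token 1: literal('Q'). Output: "Q"
Token 2: literal('B'). Output: "QB"
Token 3: literal('D'). Output: "QBD"
Token 4: backref(off=1, len=1). Copied 'D' from pos 2. Output: "QBDD"
Token 5: backref(off=3, len=3). Copied 'BDD' from pos 1. Output: "QBDDBDD"
Token 6: backref(off=4, len=6) (overlapping!). Copied 'DBDDDB' from pos 3. Output: "QBDDBDDDBDDDB"
Token 7: backref(off=2, len=4) (overlapping!). Copied 'DBDB' from pos 11. Output: "QBDDBDDDBDDDBDBDB"
Token 8: literal('Q'). Output: "QBDDBDDDBDDDBDBDBQ"

Answer: QBDDBDDDBDDDBDBDBQ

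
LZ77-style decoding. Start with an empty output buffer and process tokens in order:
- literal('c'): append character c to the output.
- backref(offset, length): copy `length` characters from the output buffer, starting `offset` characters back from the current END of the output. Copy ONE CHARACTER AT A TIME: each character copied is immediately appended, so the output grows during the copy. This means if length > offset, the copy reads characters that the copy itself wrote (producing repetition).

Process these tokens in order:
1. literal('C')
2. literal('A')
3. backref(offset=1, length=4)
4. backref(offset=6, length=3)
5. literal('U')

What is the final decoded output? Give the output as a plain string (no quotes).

Token 1: literal('C'). Output: "C"
Token 2: literal('A'). Output: "CA"
Token 3: backref(off=1, len=4) (overlapping!). Copied 'AAAA' from pos 1. Output: "CAAAAA"
Token 4: backref(off=6, len=3). Copied 'CAA' from pos 0. Output: "CAAAAACAA"
Token 5: literal('U'). Output: "CAAAAACAAU"

Answer: CAAAAACAAU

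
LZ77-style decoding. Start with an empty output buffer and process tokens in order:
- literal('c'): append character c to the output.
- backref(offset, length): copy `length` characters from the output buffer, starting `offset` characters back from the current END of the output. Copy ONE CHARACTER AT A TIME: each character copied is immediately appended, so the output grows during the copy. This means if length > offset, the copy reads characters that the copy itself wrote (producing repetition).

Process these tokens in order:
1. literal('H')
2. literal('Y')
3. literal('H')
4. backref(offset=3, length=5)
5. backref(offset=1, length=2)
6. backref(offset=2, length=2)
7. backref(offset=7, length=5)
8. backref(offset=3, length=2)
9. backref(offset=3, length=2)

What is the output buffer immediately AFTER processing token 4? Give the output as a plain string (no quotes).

Answer: HYHHYHHY

Derivation:
Token 1: literal('H'). Output: "H"
Token 2: literal('Y'). Output: "HY"
Token 3: literal('H'). Output: "HYH"
Token 4: backref(off=3, len=5) (overlapping!). Copied 'HYHHY' from pos 0. Output: "HYHHYHHY"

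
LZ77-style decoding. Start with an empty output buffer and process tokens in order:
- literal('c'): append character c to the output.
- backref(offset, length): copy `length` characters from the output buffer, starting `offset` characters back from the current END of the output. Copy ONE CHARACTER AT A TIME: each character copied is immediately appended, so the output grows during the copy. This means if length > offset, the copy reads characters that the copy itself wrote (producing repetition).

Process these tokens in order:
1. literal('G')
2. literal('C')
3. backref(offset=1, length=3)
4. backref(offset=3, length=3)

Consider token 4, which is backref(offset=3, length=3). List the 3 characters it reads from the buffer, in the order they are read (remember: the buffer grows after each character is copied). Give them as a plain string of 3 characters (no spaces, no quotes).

Token 1: literal('G'). Output: "G"
Token 2: literal('C'). Output: "GC"
Token 3: backref(off=1, len=3) (overlapping!). Copied 'CCC' from pos 1. Output: "GCCCC"
Token 4: backref(off=3, len=3). Buffer before: "GCCCC" (len 5)
  byte 1: read out[2]='C', append. Buffer now: "GCCCCC"
  byte 2: read out[3]='C', append. Buffer now: "GCCCCCC"
  byte 3: read out[4]='C', append. Buffer now: "GCCCCCCC"

Answer: CCC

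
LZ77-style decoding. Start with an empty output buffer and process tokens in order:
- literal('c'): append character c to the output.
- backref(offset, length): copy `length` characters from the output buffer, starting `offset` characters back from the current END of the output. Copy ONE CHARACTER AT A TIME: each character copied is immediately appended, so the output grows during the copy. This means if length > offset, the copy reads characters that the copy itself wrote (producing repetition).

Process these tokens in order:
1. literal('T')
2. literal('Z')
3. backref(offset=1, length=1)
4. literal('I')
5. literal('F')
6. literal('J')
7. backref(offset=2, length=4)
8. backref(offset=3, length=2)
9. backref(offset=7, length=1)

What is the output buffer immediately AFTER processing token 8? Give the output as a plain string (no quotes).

Answer: TZZIFJFJFJJF

Derivation:
Token 1: literal('T'). Output: "T"
Token 2: literal('Z'). Output: "TZ"
Token 3: backref(off=1, len=1). Copied 'Z' from pos 1. Output: "TZZ"
Token 4: literal('I'). Output: "TZZI"
Token 5: literal('F'). Output: "TZZIF"
Token 6: literal('J'). Output: "TZZIFJ"
Token 7: backref(off=2, len=4) (overlapping!). Copied 'FJFJ' from pos 4. Output: "TZZIFJFJFJ"
Token 8: backref(off=3, len=2). Copied 'JF' from pos 7. Output: "TZZIFJFJFJJF"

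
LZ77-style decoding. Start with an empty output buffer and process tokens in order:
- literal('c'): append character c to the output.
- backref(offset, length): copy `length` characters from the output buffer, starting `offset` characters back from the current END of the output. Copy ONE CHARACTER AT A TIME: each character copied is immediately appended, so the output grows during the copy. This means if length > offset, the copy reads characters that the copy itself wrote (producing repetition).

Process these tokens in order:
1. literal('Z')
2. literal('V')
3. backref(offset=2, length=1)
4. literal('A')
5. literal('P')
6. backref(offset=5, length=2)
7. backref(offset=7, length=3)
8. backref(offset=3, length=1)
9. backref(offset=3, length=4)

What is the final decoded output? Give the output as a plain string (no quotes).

Answer: ZVZAPZVZVZZVZZV

Derivation:
Token 1: literal('Z'). Output: "Z"
Token 2: literal('V'). Output: "ZV"
Token 3: backref(off=2, len=1). Copied 'Z' from pos 0. Output: "ZVZ"
Token 4: literal('A'). Output: "ZVZA"
Token 5: literal('P'). Output: "ZVZAP"
Token 6: backref(off=5, len=2). Copied 'ZV' from pos 0. Output: "ZVZAPZV"
Token 7: backref(off=7, len=3). Copied 'ZVZ' from pos 0. Output: "ZVZAPZVZVZ"
Token 8: backref(off=3, len=1). Copied 'Z' from pos 7. Output: "ZVZAPZVZVZZ"
Token 9: backref(off=3, len=4) (overlapping!). Copied 'VZZV' from pos 8. Output: "ZVZAPZVZVZZVZZV"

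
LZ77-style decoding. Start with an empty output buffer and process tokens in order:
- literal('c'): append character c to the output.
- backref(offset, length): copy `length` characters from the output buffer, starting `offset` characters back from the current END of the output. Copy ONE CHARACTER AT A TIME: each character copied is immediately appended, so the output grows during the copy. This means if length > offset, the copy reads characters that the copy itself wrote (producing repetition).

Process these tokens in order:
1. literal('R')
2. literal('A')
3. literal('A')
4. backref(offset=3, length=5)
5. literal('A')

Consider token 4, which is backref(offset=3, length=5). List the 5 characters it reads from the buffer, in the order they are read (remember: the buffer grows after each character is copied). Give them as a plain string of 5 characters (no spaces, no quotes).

Token 1: literal('R'). Output: "R"
Token 2: literal('A'). Output: "RA"
Token 3: literal('A'). Output: "RAA"
Token 4: backref(off=3, len=5). Buffer before: "RAA" (len 3)
  byte 1: read out[0]='R', append. Buffer now: "RAAR"
  byte 2: read out[1]='A', append. Buffer now: "RAARA"
  byte 3: read out[2]='A', append. Buffer now: "RAARAA"
  byte 4: read out[3]='R', append. Buffer now: "RAARAAR"
  byte 5: read out[4]='A', append. Buffer now: "RAARAARA"

Answer: RAARA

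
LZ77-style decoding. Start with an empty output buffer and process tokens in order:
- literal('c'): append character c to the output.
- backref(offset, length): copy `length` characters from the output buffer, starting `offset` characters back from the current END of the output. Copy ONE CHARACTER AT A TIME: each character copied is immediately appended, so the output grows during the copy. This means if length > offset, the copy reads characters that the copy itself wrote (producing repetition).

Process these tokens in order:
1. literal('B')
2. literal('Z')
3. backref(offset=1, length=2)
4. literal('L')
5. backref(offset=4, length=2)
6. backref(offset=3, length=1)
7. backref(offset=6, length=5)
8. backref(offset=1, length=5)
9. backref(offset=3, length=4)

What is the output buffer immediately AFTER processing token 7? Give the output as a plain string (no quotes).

Answer: BZZZLZZLZZLZZ

Derivation:
Token 1: literal('B'). Output: "B"
Token 2: literal('Z'). Output: "BZ"
Token 3: backref(off=1, len=2) (overlapping!). Copied 'ZZ' from pos 1. Output: "BZZZ"
Token 4: literal('L'). Output: "BZZZL"
Token 5: backref(off=4, len=2). Copied 'ZZ' from pos 1. Output: "BZZZLZZ"
Token 6: backref(off=3, len=1). Copied 'L' from pos 4. Output: "BZZZLZZL"
Token 7: backref(off=6, len=5). Copied 'ZZLZZ' from pos 2. Output: "BZZZLZZLZZLZZ"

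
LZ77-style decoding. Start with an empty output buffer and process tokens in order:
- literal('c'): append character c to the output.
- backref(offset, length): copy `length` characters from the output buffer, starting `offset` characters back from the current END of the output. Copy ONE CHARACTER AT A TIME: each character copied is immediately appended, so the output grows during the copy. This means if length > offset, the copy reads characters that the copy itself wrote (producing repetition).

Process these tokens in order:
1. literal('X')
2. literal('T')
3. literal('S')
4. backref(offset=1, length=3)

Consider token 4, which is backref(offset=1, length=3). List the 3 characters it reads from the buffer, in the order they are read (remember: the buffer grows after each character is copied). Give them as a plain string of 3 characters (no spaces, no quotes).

Token 1: literal('X'). Output: "X"
Token 2: literal('T'). Output: "XT"
Token 3: literal('S'). Output: "XTS"
Token 4: backref(off=1, len=3). Buffer before: "XTS" (len 3)
  byte 1: read out[2]='S', append. Buffer now: "XTSS"
  byte 2: read out[3]='S', append. Buffer now: "XTSSS"
  byte 3: read out[4]='S', append. Buffer now: "XTSSSS"

Answer: SSS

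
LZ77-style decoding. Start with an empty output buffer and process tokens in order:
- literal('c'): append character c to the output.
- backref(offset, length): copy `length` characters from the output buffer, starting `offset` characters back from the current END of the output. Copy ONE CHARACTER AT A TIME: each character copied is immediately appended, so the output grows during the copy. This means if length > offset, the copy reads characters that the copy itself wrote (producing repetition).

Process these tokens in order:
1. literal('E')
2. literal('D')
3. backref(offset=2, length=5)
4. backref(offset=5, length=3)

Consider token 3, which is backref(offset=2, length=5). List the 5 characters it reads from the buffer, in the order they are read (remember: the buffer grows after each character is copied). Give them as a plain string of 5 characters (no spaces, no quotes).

Answer: EDEDE

Derivation:
Token 1: literal('E'). Output: "E"
Token 2: literal('D'). Output: "ED"
Token 3: backref(off=2, len=5). Buffer before: "ED" (len 2)
  byte 1: read out[0]='E', append. Buffer now: "EDE"
  byte 2: read out[1]='D', append. Buffer now: "EDED"
  byte 3: read out[2]='E', append. Buffer now: "EDEDE"
  byte 4: read out[3]='D', append. Buffer now: "EDEDED"
  byte 5: read out[4]='E', append. Buffer now: "EDEDEDE"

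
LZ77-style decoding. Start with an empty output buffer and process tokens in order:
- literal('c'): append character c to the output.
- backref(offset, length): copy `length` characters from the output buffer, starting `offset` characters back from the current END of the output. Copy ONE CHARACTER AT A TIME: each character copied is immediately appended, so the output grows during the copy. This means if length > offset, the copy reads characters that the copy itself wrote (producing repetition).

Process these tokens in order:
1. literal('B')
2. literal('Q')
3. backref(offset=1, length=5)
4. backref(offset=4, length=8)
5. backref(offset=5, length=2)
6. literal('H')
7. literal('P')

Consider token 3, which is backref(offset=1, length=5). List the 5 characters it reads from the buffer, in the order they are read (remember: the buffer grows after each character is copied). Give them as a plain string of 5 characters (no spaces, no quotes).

Answer: QQQQQ

Derivation:
Token 1: literal('B'). Output: "B"
Token 2: literal('Q'). Output: "BQ"
Token 3: backref(off=1, len=5). Buffer before: "BQ" (len 2)
  byte 1: read out[1]='Q', append. Buffer now: "BQQ"
  byte 2: read out[2]='Q', append. Buffer now: "BQQQ"
  byte 3: read out[3]='Q', append. Buffer now: "BQQQQ"
  byte 4: read out[4]='Q', append. Buffer now: "BQQQQQ"
  byte 5: read out[5]='Q', append. Buffer now: "BQQQQQQ"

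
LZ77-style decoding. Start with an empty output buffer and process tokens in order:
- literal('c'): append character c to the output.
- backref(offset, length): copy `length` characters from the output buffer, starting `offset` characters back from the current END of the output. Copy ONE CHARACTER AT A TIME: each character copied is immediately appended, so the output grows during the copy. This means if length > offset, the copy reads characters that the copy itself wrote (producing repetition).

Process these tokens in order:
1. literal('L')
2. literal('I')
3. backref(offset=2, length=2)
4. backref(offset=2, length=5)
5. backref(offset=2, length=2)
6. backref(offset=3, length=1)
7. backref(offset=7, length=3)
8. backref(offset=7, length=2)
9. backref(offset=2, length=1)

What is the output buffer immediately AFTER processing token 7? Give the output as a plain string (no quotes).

Token 1: literal('L'). Output: "L"
Token 2: literal('I'). Output: "LI"
Token 3: backref(off=2, len=2). Copied 'LI' from pos 0. Output: "LILI"
Token 4: backref(off=2, len=5) (overlapping!). Copied 'LILIL' from pos 2. Output: "LILILILIL"
Token 5: backref(off=2, len=2). Copied 'IL' from pos 7. Output: "LILILILILIL"
Token 6: backref(off=3, len=1). Copied 'L' from pos 8. Output: "LILILILILILL"
Token 7: backref(off=7, len=3). Copied 'ILI' from pos 5. Output: "LILILILILILLILI"

Answer: LILILILILILLILI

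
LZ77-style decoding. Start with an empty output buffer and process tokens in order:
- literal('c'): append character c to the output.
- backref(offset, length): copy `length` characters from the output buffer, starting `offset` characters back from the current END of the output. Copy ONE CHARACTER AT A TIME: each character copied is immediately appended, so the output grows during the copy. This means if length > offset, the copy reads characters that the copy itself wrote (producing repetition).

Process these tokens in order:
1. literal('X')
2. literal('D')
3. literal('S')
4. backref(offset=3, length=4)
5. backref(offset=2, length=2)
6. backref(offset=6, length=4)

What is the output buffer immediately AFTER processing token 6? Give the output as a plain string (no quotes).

Answer: XDSXDSXSXXDSX

Derivation:
Token 1: literal('X'). Output: "X"
Token 2: literal('D'). Output: "XD"
Token 3: literal('S'). Output: "XDS"
Token 4: backref(off=3, len=4) (overlapping!). Copied 'XDSX' from pos 0. Output: "XDSXDSX"
Token 5: backref(off=2, len=2). Copied 'SX' from pos 5. Output: "XDSXDSXSX"
Token 6: backref(off=6, len=4). Copied 'XDSX' from pos 3. Output: "XDSXDSXSXXDSX"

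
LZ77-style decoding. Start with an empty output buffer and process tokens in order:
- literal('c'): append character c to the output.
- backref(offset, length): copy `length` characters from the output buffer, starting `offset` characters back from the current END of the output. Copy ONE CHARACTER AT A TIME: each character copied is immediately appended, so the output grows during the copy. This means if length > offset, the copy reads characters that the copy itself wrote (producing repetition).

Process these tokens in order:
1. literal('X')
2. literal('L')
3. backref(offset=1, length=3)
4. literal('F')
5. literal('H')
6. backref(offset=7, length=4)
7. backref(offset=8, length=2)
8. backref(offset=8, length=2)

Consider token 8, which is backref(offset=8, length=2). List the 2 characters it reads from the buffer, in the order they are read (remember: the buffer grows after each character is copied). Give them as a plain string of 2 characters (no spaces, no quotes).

Answer: FH

Derivation:
Token 1: literal('X'). Output: "X"
Token 2: literal('L'). Output: "XL"
Token 3: backref(off=1, len=3) (overlapping!). Copied 'LLL' from pos 1. Output: "XLLLL"
Token 4: literal('F'). Output: "XLLLLF"
Token 5: literal('H'). Output: "XLLLLFH"
Token 6: backref(off=7, len=4). Copied 'XLLL' from pos 0. Output: "XLLLLFHXLLL"
Token 7: backref(off=8, len=2). Copied 'LL' from pos 3. Output: "XLLLLFHXLLLLL"
Token 8: backref(off=8, len=2). Buffer before: "XLLLLFHXLLLLL" (len 13)
  byte 1: read out[5]='F', append. Buffer now: "XLLLLFHXLLLLLF"
  byte 2: read out[6]='H', append. Buffer now: "XLLLLFHXLLLLLFH"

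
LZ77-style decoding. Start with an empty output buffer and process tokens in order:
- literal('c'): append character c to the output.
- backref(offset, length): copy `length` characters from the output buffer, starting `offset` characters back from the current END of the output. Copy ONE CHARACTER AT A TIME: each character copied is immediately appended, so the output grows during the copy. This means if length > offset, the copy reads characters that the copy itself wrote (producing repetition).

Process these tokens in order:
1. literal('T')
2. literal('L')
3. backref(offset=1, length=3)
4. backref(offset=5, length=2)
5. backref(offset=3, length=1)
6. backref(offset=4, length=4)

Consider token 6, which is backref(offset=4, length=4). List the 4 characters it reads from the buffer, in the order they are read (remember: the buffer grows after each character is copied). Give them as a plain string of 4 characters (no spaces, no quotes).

Token 1: literal('T'). Output: "T"
Token 2: literal('L'). Output: "TL"
Token 3: backref(off=1, len=3) (overlapping!). Copied 'LLL' from pos 1. Output: "TLLLL"
Token 4: backref(off=5, len=2). Copied 'TL' from pos 0. Output: "TLLLLTL"
Token 5: backref(off=3, len=1). Copied 'L' from pos 4. Output: "TLLLLTLL"
Token 6: backref(off=4, len=4). Buffer before: "TLLLLTLL" (len 8)
  byte 1: read out[4]='L', append. Buffer now: "TLLLLTLLL"
  byte 2: read out[5]='T', append. Buffer now: "TLLLLTLLLT"
  byte 3: read out[6]='L', append. Buffer now: "TLLLLTLLLTL"
  byte 4: read out[7]='L', append. Buffer now: "TLLLLTLLLTLL"

Answer: LTLL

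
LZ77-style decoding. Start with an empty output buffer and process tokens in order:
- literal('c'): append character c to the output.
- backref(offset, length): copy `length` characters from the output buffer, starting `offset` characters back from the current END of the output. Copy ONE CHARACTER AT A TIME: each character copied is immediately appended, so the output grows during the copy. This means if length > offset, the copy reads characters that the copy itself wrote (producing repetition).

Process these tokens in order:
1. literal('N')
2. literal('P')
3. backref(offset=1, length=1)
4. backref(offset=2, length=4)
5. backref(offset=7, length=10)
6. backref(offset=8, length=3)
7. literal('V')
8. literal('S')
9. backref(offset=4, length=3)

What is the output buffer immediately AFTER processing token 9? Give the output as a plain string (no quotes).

Answer: NPPPPPPNPPPPPPNPPPPPVSPPV

Derivation:
Token 1: literal('N'). Output: "N"
Token 2: literal('P'). Output: "NP"
Token 3: backref(off=1, len=1). Copied 'P' from pos 1. Output: "NPP"
Token 4: backref(off=2, len=4) (overlapping!). Copied 'PPPP' from pos 1. Output: "NPPPPPP"
Token 5: backref(off=7, len=10) (overlapping!). Copied 'NPPPPPPNPP' from pos 0. Output: "NPPPPPPNPPPPPPNPP"
Token 6: backref(off=8, len=3). Copied 'PPP' from pos 9. Output: "NPPPPPPNPPPPPPNPPPPP"
Token 7: literal('V'). Output: "NPPPPPPNPPPPPPNPPPPPV"
Token 8: literal('S'). Output: "NPPPPPPNPPPPPPNPPPPPVS"
Token 9: backref(off=4, len=3). Copied 'PPV' from pos 18. Output: "NPPPPPPNPPPPPPNPPPPPVSPPV"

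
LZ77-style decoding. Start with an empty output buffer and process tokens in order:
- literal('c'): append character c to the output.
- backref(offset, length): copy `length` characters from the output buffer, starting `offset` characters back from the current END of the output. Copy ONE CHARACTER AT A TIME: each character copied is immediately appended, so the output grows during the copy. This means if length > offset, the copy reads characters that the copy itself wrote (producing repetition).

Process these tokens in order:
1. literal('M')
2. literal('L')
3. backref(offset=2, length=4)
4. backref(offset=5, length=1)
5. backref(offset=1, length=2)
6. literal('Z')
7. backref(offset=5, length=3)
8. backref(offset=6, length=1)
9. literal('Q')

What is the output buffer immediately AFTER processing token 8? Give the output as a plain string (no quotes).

Answer: MLMLMLLLLZLLLL

Derivation:
Token 1: literal('M'). Output: "M"
Token 2: literal('L'). Output: "ML"
Token 3: backref(off=2, len=4) (overlapping!). Copied 'MLML' from pos 0. Output: "MLMLML"
Token 4: backref(off=5, len=1). Copied 'L' from pos 1. Output: "MLMLMLL"
Token 5: backref(off=1, len=2) (overlapping!). Copied 'LL' from pos 6. Output: "MLMLMLLLL"
Token 6: literal('Z'). Output: "MLMLMLLLLZ"
Token 7: backref(off=5, len=3). Copied 'LLL' from pos 5. Output: "MLMLMLLLLZLLL"
Token 8: backref(off=6, len=1). Copied 'L' from pos 7. Output: "MLMLMLLLLZLLLL"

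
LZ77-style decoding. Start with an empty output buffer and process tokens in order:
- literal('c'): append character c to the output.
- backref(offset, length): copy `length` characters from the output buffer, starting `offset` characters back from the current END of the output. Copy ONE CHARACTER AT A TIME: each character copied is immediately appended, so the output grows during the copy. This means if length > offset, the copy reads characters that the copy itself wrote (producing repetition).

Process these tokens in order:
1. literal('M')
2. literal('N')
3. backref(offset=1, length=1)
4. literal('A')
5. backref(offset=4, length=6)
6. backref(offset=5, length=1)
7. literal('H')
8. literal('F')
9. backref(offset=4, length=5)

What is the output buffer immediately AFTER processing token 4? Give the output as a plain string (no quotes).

Token 1: literal('M'). Output: "M"
Token 2: literal('N'). Output: "MN"
Token 3: backref(off=1, len=1). Copied 'N' from pos 1. Output: "MNN"
Token 4: literal('A'). Output: "MNNA"

Answer: MNNA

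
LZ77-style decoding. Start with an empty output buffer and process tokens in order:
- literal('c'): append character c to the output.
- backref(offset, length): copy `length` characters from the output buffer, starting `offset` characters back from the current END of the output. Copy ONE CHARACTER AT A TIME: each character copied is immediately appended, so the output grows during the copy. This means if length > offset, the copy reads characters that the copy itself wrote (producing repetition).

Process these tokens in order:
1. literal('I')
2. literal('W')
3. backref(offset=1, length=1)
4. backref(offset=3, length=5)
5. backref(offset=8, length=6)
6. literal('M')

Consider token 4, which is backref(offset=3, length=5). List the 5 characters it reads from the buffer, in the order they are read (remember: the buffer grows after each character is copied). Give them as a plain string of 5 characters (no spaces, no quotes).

Token 1: literal('I'). Output: "I"
Token 2: literal('W'). Output: "IW"
Token 3: backref(off=1, len=1). Copied 'W' from pos 1. Output: "IWW"
Token 4: backref(off=3, len=5). Buffer before: "IWW" (len 3)
  byte 1: read out[0]='I', append. Buffer now: "IWWI"
  byte 2: read out[1]='W', append. Buffer now: "IWWIW"
  byte 3: read out[2]='W', append. Buffer now: "IWWIWW"
  byte 4: read out[3]='I', append. Buffer now: "IWWIWWI"
  byte 5: read out[4]='W', append. Buffer now: "IWWIWWIW"

Answer: IWWIW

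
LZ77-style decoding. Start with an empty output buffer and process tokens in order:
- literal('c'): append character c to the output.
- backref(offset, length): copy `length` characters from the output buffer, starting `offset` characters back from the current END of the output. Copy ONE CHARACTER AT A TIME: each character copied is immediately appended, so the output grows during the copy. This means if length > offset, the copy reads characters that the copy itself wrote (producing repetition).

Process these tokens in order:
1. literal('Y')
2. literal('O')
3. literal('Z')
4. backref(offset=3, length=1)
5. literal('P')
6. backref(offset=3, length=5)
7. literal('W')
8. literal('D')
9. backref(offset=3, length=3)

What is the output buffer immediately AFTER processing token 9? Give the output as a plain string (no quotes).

Token 1: literal('Y'). Output: "Y"
Token 2: literal('O'). Output: "YO"
Token 3: literal('Z'). Output: "YOZ"
Token 4: backref(off=3, len=1). Copied 'Y' from pos 0. Output: "YOZY"
Token 5: literal('P'). Output: "YOZYP"
Token 6: backref(off=3, len=5) (overlapping!). Copied 'ZYPZY' from pos 2. Output: "YOZYPZYPZY"
Token 7: literal('W'). Output: "YOZYPZYPZYW"
Token 8: literal('D'). Output: "YOZYPZYPZYWD"
Token 9: backref(off=3, len=3). Copied 'YWD' from pos 9. Output: "YOZYPZYPZYWDYWD"

Answer: YOZYPZYPZYWDYWD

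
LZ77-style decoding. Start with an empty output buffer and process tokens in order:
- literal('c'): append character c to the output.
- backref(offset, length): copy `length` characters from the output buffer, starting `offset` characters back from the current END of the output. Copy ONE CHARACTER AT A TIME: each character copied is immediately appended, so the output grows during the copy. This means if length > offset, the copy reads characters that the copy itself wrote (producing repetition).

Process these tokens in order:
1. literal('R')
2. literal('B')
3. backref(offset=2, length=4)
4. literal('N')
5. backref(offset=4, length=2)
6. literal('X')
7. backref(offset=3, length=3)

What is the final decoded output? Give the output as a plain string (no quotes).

Answer: RBRBRBNBRXBRX

Derivation:
Token 1: literal('R'). Output: "R"
Token 2: literal('B'). Output: "RB"
Token 3: backref(off=2, len=4) (overlapping!). Copied 'RBRB' from pos 0. Output: "RBRBRB"
Token 4: literal('N'). Output: "RBRBRBN"
Token 5: backref(off=4, len=2). Copied 'BR' from pos 3. Output: "RBRBRBNBR"
Token 6: literal('X'). Output: "RBRBRBNBRX"
Token 7: backref(off=3, len=3). Copied 'BRX' from pos 7. Output: "RBRBRBNBRXBRX"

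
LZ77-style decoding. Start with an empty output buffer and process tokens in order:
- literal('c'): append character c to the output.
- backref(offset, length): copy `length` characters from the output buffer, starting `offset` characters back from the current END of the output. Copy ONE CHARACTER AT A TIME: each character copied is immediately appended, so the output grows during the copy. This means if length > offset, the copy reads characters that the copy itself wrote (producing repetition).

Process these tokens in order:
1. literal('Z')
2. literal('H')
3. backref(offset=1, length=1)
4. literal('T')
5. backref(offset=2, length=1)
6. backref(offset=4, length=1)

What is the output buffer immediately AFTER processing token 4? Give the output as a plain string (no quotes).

Token 1: literal('Z'). Output: "Z"
Token 2: literal('H'). Output: "ZH"
Token 3: backref(off=1, len=1). Copied 'H' from pos 1. Output: "ZHH"
Token 4: literal('T'). Output: "ZHHT"

Answer: ZHHT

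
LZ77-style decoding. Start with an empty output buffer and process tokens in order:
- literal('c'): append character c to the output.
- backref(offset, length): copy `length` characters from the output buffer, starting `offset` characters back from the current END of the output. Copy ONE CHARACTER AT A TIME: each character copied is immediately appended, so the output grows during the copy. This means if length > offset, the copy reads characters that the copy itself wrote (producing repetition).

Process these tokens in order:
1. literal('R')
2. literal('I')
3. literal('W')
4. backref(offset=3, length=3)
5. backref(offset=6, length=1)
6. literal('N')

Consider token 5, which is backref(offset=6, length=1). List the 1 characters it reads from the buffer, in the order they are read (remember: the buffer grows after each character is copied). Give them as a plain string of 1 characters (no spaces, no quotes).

Answer: R

Derivation:
Token 1: literal('R'). Output: "R"
Token 2: literal('I'). Output: "RI"
Token 3: literal('W'). Output: "RIW"
Token 4: backref(off=3, len=3). Copied 'RIW' from pos 0. Output: "RIWRIW"
Token 5: backref(off=6, len=1). Buffer before: "RIWRIW" (len 6)
  byte 1: read out[0]='R', append. Buffer now: "RIWRIWR"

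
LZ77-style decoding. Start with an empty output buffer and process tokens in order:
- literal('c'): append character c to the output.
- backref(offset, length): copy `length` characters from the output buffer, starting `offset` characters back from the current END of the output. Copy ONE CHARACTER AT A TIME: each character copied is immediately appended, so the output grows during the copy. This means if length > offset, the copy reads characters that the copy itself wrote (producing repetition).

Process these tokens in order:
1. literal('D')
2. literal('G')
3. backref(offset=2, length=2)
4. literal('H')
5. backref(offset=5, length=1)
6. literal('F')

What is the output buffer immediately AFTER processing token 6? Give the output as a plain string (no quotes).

Token 1: literal('D'). Output: "D"
Token 2: literal('G'). Output: "DG"
Token 3: backref(off=2, len=2). Copied 'DG' from pos 0. Output: "DGDG"
Token 4: literal('H'). Output: "DGDGH"
Token 5: backref(off=5, len=1). Copied 'D' from pos 0. Output: "DGDGHD"
Token 6: literal('F'). Output: "DGDGHDF"

Answer: DGDGHDF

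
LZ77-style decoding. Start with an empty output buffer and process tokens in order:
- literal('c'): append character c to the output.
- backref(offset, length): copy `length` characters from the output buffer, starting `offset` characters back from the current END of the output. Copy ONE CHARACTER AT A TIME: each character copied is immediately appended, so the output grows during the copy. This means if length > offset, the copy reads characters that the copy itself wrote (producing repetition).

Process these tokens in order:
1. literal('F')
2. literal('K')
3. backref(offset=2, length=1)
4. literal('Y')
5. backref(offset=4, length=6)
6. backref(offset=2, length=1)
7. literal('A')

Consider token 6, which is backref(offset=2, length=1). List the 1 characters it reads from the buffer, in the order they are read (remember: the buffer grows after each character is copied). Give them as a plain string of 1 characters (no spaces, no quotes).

Token 1: literal('F'). Output: "F"
Token 2: literal('K'). Output: "FK"
Token 3: backref(off=2, len=1). Copied 'F' from pos 0. Output: "FKF"
Token 4: literal('Y'). Output: "FKFY"
Token 5: backref(off=4, len=6) (overlapping!). Copied 'FKFYFK' from pos 0. Output: "FKFYFKFYFK"
Token 6: backref(off=2, len=1). Buffer before: "FKFYFKFYFK" (len 10)
  byte 1: read out[8]='F', append. Buffer now: "FKFYFKFYFKF"

Answer: F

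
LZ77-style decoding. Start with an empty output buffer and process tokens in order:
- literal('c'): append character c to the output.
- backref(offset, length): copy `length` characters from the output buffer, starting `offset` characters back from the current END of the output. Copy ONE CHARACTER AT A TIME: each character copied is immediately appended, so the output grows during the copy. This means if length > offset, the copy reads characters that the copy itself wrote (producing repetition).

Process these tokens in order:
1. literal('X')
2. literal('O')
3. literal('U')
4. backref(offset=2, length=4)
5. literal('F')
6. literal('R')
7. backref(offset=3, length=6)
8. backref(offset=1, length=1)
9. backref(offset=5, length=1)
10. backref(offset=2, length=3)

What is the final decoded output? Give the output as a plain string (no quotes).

Token 1: literal('X'). Output: "X"
Token 2: literal('O'). Output: "XO"
Token 3: literal('U'). Output: "XOU"
Token 4: backref(off=2, len=4) (overlapping!). Copied 'OUOU' from pos 1. Output: "XOUOUOU"
Token 5: literal('F'). Output: "XOUOUOUF"
Token 6: literal('R'). Output: "XOUOUOUFR"
Token 7: backref(off=3, len=6) (overlapping!). Copied 'UFRUFR' from pos 6. Output: "XOUOUOUFRUFRUFR"
Token 8: backref(off=1, len=1). Copied 'R' from pos 14. Output: "XOUOUOUFRUFRUFRR"
Token 9: backref(off=5, len=1). Copied 'R' from pos 11. Output: "XOUOUOUFRUFRUFRRR"
Token 10: backref(off=2, len=3) (overlapping!). Copied 'RRR' from pos 15. Output: "XOUOUOUFRUFRUFRRRRRR"

Answer: XOUOUOUFRUFRUFRRRRRR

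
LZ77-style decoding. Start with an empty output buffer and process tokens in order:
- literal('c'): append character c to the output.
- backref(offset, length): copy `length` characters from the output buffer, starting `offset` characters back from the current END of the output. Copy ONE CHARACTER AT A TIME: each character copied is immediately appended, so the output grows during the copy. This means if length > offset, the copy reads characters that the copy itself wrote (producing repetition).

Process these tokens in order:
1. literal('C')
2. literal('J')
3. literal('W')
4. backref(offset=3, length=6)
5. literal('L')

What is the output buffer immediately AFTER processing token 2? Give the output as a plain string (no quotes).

Token 1: literal('C'). Output: "C"
Token 2: literal('J'). Output: "CJ"

Answer: CJ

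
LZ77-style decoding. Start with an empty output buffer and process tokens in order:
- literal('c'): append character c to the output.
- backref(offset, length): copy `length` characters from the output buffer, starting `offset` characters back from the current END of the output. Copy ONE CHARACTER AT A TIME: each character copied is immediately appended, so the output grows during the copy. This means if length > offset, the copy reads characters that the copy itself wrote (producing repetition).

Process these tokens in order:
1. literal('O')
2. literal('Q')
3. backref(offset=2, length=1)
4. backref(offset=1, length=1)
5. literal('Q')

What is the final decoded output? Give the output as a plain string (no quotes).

Token 1: literal('O'). Output: "O"
Token 2: literal('Q'). Output: "OQ"
Token 3: backref(off=2, len=1). Copied 'O' from pos 0. Output: "OQO"
Token 4: backref(off=1, len=1). Copied 'O' from pos 2. Output: "OQOO"
Token 5: literal('Q'). Output: "OQOOQ"

Answer: OQOOQ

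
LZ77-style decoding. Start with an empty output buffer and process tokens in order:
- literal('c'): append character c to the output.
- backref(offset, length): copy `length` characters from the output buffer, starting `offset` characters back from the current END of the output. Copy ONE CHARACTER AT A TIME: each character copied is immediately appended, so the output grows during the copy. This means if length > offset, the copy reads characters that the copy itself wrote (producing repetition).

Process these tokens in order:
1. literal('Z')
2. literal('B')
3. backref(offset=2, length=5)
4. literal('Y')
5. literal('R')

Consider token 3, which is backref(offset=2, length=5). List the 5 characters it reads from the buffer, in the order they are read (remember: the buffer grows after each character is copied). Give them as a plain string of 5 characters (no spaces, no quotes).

Answer: ZBZBZ

Derivation:
Token 1: literal('Z'). Output: "Z"
Token 2: literal('B'). Output: "ZB"
Token 3: backref(off=2, len=5). Buffer before: "ZB" (len 2)
  byte 1: read out[0]='Z', append. Buffer now: "ZBZ"
  byte 2: read out[1]='B', append. Buffer now: "ZBZB"
  byte 3: read out[2]='Z', append. Buffer now: "ZBZBZ"
  byte 4: read out[3]='B', append. Buffer now: "ZBZBZB"
  byte 5: read out[4]='Z', append. Buffer now: "ZBZBZBZ"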